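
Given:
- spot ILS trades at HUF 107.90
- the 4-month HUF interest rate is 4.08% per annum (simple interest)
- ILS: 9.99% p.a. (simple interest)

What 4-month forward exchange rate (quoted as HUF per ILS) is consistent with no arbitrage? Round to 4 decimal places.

105.8429

T = 4/12 years.
Growth of 1 HUF over T: 1 + 0.0408×4/12 = 1.013600.
ILS growth factor: 1 + 0.0999×4/12 = 1.033300.
Forward (HUF per ILS) = 107.9 × 1.013600 / 1.033300 = 105.842872.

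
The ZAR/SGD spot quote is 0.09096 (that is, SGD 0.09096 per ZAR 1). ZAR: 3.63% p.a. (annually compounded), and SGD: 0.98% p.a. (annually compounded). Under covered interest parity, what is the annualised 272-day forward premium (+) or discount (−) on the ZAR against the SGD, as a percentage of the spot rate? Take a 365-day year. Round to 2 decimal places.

-2.57%

T = 272/365 years.
No-arbitrage forward: 0.09096 × 1.0072939 / 1.0269277 = 0.08922094 SGD/ZAR.
Annualised premium = (F − S)/S × (1/T) = (0.08922094 − 0.09096)/0.09096 ÷ (272/365) = -2.57%.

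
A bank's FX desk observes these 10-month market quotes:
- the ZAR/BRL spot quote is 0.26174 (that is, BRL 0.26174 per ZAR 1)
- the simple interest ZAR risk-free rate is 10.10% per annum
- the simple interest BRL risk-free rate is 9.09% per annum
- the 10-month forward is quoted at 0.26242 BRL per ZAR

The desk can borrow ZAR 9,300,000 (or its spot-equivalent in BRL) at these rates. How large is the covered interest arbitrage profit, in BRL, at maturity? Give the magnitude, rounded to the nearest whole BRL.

T = 10/12 years.
Keep in ZAR, deliver into the forward: 9,300,000·1.084166667·0.26242 = BRL 2,645,915.26.
Swap to BRL now, deposit: 9,300,000·0.26174·1.075750 = BRL 2,618,571.29.
The quoted forward overvalues ZAR, so borrow BRL, buy ZAR at spot, deposit the ZAR at 10.10%, and sell the proceeds forward at 0.26242.
Arbitrage profit = |2,645,915.26 − 2,618,571.29| = BRL 27,344.

BRL 27,344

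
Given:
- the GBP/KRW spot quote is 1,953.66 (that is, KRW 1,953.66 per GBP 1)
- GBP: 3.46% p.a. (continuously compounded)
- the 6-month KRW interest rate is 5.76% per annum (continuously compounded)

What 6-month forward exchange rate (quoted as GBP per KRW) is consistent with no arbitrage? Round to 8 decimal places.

0.00050601

T = 6/12 years.
Growth of 1 KRW over T: e^(0.0576×6/12) = 1.0292187.
GBP accumulates by e^(0.0346×6/12) = 1.0174505.
Forward (KRW per GBP) = 1953.66 × 1.0292187 / 1.0174505 = 1976.257.
Quoted the other way: 1/1976.257 = 0.00050601 GBP per KRW.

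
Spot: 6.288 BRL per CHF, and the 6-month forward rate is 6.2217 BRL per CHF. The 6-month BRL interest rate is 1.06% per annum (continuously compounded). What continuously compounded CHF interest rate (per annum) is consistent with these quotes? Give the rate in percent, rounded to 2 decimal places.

T = 6/12 years.
By CIP, F/S equals the BRL-to-CHF growth ratio: 6.2217/6.288 = 0.9894561.
The BRL side grows by e^(0.0106×6/12) = 1.0053141.
That pins the CHF growth at 1.016027.
r = ln(1.016027)/(6/12) = 0.031800 → 3.18%.

3.18%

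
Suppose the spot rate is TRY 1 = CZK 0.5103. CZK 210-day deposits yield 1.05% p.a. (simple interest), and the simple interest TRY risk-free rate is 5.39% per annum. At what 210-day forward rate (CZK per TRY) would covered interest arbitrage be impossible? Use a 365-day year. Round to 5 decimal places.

0.49794

T = 210/365 years.
CZK accumulates by 1 + 0.0105×210/365 = 1.0060411.
Growth of 1 TRY over T: 1 + 0.0539×210/365 = 1.031011.
CIP: F = S · (grow CZK)/(grow TRY) = 0.5103 × 1.0060411/1.031011 = 0.4979411 CZK per TRY.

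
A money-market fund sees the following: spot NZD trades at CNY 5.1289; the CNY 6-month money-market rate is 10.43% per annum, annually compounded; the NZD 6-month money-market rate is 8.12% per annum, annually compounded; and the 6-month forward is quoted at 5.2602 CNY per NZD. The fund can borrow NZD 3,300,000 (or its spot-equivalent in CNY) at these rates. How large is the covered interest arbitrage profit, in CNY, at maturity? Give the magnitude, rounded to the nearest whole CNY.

T = 6/12 years.
Invest the NZD and cover forward: 3,300,000 × 1.0398076745 × 5.2602 = CNY 18,049,667.89.
Convert at spot and invest in CNY: 3,300,000 × 5.1289 × 1.0508567933 = CNY 17,786,140.04.
The quoted forward overvalues NZD, so borrow CNY, buy NZD at spot, deposit the NZD at 8.12%, and sell the proceeds forward at 5.2602.
Profit = 18,049,667.89 − 17,786,140.04 = CNY 263,528.

CNY 263,528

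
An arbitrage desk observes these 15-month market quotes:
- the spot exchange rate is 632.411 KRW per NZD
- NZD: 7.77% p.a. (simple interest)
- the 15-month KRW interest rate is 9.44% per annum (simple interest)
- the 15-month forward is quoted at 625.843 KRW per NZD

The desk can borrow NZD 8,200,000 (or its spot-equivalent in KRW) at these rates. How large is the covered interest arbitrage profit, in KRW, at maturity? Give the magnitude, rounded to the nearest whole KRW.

KRW 167,341,472

T = 15/12 years.
Route A — deposit NZD, sell forward: 8,200,000 × 1.097125 × 625.843 = KRW 5,630,349,611.28.
Route B — convert at spot, deposit KRW: 8,200,000 × 632.411 × 1.118000 = KRW 5,797,691,083.60.
The quoted forward undervalues NZD, so borrow NZD, convert to KRW at spot, deposit the KRW at 9.44%, and buy NZD forward at 625.843 to cover the loan.
The gap between the two covered legs is KRW 167,341,472.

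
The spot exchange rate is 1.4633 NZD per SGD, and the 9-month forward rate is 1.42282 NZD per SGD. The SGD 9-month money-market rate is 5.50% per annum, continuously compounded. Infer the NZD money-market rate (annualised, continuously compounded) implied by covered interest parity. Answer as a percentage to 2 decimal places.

T = 9/12 years.
F/S = 1.42282/1.4633 = 0.9723365 = (growth of NZD) / (growth of SGD).
The SGD side grows by e^(0.0550×9/12) = 1.0421126.
So the NZD growth factor = 1.0132841.
Take logs: ln 1.0132841 / (9/12) = 0.017596, so 1.76%.

1.76%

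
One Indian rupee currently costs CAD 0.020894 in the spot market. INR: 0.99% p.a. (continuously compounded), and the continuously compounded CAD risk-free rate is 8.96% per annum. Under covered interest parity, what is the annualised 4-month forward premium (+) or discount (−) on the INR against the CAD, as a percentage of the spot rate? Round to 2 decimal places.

T = 4/12 years.
CIP forward (CAD per INR) = 0.020894 × 1.0303171/1.0033055 = 0.021456521.
(F − S)/S ÷ T = (0.021456521 − 0.020894)/0.020894/(4/12) = 0.080768 → 8.08%.

+8.08%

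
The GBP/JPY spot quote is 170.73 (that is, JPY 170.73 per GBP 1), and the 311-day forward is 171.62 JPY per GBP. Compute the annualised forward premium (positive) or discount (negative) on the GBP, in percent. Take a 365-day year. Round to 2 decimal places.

+0.61%

T = 311/365 years.
(F − S)/S = (171.62 − 170.73)/170.73 = 0.0052129.
Annualise by dividing by T: 0.0052129 / (311/365) = 0.006118 → 0.61%.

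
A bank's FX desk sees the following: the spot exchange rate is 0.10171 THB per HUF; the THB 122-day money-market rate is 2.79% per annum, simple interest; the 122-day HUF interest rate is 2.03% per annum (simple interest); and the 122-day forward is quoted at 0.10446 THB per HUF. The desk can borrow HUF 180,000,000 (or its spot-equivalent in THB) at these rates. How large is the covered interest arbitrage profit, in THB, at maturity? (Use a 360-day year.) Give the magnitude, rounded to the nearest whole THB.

T = 122/360 years.
Route A — deposit HUF, sell forward: 180,000,000 × 1.0068794444 × 0.10446 = THB 18,932,152.82.
Route B — convert at spot, deposit THB: 180,000,000 × 0.10171 × 1.009455 = THB 18,480,900.25.
The quoted forward overvalues HUF, so borrow THB, buy HUF at spot, deposit the HUF at 2.03%, and sell the proceeds forward at 0.10446.
Arbitrage profit = |18,932,152.82 − 18,480,900.25| = THB 451,253.

THB 451,253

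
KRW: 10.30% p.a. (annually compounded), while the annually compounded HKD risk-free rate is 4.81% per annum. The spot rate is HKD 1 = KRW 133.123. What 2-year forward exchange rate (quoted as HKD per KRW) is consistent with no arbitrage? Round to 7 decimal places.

T = 2 years.
KRW growth factor: (1 + 0.1030)^2 = 1.216609.
Growth of 1 HKD over T: (1 + 0.0481)^2 = 1.0985136.
CIP: F = S · (grow KRW)/(grow HKD) = 133.123 × 1.216609/1.0985136 = 147.4344 KRW per HKD.
Quoted the other way: 1/147.4344 = 0.0067827 HKD per KRW.

0.0067827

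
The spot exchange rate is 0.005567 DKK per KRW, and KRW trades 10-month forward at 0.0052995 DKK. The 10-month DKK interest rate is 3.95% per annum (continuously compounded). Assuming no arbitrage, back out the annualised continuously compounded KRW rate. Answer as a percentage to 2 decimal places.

9.86%

T = 10/12 years.
F/S = 0.0052995/0.005567 = 0.9519490 = (growth of DKK) / (growth of KRW).
The DKK side grows by e^(0.0395×10/12) = 1.0334644.
Hence g_KRW = 1.085630.
r = ln(1.085630)/(10/12) = 0.098593 → 9.86%.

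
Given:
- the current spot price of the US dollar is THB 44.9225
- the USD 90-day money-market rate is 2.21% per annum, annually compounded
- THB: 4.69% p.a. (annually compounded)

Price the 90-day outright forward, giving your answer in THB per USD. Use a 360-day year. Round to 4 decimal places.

45.1926

T = 90/360 years.
THB growth factor: (1 + 0.0469)^(90/360) = 1.01152425.
USD accumulates by (1 + 0.0221)^(90/360) = 1.00547979.
Forward (THB per USD) = 44.9225 × 1.01152425 / 1.00547979 = 45.192552.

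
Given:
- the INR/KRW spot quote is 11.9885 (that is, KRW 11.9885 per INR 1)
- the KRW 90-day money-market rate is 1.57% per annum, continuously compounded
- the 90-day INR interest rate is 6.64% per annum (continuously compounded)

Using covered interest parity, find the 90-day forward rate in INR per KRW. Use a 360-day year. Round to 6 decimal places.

T = 90/360 years.
Growth of 1 KRW over T: e^(0.0157×90/360) = 1.0039327.
INR accumulates by e^(0.0664×90/360) = 1.0167385.
CIP: F = S · (grow KRW)/(grow INR) = 11.9885 × 1.0039327/1.0167385 = 11.83751 KRW per INR.
Quoted the other way: 1/11.83751 = 0.084477 INR per KRW.

0.084477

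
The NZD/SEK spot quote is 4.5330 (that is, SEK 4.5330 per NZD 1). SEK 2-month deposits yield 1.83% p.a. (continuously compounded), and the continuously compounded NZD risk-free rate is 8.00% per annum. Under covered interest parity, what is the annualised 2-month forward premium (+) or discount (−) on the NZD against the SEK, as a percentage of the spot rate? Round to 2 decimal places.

T = 2/12 years.
No-arbitrage forward: 4.533 × 1.0030547 / 1.0134226 = 4.4866248 SEK/NZD.
Annualised premium = (F − S)/S × (1/T) = (4.4866248 − 4.533)/4.533 ÷ (2/12) = -6.14%.

-6.14%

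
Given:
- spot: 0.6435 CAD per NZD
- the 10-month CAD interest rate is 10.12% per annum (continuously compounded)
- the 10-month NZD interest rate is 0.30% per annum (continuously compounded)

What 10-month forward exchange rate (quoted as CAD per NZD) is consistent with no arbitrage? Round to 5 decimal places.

T = 10/12 years.
CAD growth factor: e^(0.1012×10/12) = 1.0879915.
NZD accumulates by e^(0.0030×10/12) = 1.0025031.
Forward (CAD per NZD) = 0.6435 × 1.0879915 / 1.0025031 = 0.6983744.

0.69837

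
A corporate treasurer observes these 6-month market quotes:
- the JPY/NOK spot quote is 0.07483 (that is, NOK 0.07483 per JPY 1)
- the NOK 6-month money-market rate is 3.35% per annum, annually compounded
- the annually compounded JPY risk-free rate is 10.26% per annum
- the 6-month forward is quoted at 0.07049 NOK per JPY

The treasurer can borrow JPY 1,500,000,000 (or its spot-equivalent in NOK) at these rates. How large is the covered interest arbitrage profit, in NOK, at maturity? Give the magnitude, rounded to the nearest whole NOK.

NOK 3,082,831

T = 6/12 years.
Keep in JPY, deliver into the forward: 1,500,000,000·1.05004761797·0.07049 = NOK 111,026,784.89.
Swap to NOK now, deposit: 1,500,000,000·0.07483·1.01661202039 = NOK 114,109,616.23.
The quoted forward undervalues JPY, so borrow JPY, convert to NOK at spot, deposit the NOK at 3.35%, and buy JPY forward at 0.07049 to cover the loan.
Profit = 114,109,616.23 − 111,026,784.89 = NOK 3,082,831.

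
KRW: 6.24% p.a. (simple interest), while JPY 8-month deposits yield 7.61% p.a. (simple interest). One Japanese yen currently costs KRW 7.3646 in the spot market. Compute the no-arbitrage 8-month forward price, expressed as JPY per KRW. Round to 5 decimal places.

T = 8/12 years.
Growth of 1 KRW over T: 1 + 0.0624×8/12 = 1.041600.
JPY growth factor: 1 + 0.0761×8/12 = 1.0507333.
Forward (KRW per JPY) = 7.3646 × 1.041600 / 1.0507333 = 7.300585.
Quoted the other way: 1/7.300585 = 0.13698 JPY per KRW.

0.13698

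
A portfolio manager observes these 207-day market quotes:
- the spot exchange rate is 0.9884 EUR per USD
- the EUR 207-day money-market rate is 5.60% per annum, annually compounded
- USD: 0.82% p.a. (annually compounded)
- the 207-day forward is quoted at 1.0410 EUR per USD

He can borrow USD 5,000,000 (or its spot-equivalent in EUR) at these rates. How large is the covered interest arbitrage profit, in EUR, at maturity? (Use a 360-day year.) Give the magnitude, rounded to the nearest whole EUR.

T = 207/360 years.
Route A — deposit USD, sell forward: 5,000,000 × 1.004706816 × 1.0410 = EUR 5,229,498.98.
Route B — convert at spot, deposit EUR: 5,000,000 × 0.9884 × 1.031826679 = EUR 5,099,287.45.
The quoted forward overvalues USD, so borrow EUR, buy USD at spot, deposit the USD at 0.82%, and sell the proceeds forward at 1.0410.
Arbitrage profit = |5,229,498.98 − 5,099,287.45| = EUR 130,212.

EUR 130,212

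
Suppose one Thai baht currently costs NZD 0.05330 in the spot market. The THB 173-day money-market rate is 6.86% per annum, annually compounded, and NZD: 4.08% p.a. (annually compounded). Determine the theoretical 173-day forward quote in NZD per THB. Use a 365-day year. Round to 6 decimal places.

0.052638

T = 173/365 years.
NZD growth factor: (1 + 0.0408)^(173/365) = 1.0191348.
Growth of 1 THB over T: (1 + 0.0686)^(173/365) = 1.0319475.
Forward (NZD per THB) = 0.0533 × 1.0191348 / 1.0319475 = 0.05263823.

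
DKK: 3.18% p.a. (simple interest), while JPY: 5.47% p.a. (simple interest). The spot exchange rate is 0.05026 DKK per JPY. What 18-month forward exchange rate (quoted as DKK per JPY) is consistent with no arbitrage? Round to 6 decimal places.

0.048664

T = 18/12 years.
Growth of 1 DKK over T: 1 + 0.0318×18/12 = 1.047700.
Growth of 1 JPY over T: 1 + 0.0547×18/12 = 1.082050.
So F = 0.05026 × 1.047700 / 1.082050 = 0.04866448 (DKK/JPY).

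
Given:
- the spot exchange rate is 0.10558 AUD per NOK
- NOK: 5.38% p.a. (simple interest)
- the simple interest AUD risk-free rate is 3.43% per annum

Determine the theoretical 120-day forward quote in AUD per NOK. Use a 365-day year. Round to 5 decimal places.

0.10491

T = 120/365 years.
AUD accumulates by 1 + 0.0343×120/365 = 1.0112767.
NOK growth factor: 1 + 0.0538×120/365 = 1.0176877.
Forward (AUD per NOK) = 0.10558 × 1.0112767 / 1.0176877 = 0.1049149.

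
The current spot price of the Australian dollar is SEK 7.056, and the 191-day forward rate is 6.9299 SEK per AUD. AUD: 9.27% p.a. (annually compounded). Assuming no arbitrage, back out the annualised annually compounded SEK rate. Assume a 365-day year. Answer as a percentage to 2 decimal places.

5.57%

T = 191/365 years.
By CIP, F/S equals the SEK-to-AUD growth ratio: 6.9299/7.056 = 0.9821287.
AUD growth factor: (1 + 0.0927)^(191/365) = 1.0474832.
That pins the SEK growth at 1.0287633.
Annualise: 1.0287633^(365/191) − 1 = 0.055686 = 5.57%.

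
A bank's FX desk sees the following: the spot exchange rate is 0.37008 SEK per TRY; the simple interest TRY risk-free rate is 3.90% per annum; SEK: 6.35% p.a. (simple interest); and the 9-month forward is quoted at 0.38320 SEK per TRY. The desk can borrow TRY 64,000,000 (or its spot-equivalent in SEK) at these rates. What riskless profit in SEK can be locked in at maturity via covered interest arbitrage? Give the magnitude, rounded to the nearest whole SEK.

T = 9/12 years.
Route A — deposit TRY, sell forward: 64,000,000 × 1.029250 × 0.38320 = SEK 25,242,150.40.
Route B — convert at spot, deposit SEK: 64,000,000 × 0.37008 × 1.047625 = SEK 24,813,123.84.
The quoted forward overvalues TRY, so borrow SEK, buy TRY at spot, deposit the TRY at 3.90%, and sell the proceeds forward at 0.38320.
The gap between the two covered legs is SEK 429,027.

SEK 429,027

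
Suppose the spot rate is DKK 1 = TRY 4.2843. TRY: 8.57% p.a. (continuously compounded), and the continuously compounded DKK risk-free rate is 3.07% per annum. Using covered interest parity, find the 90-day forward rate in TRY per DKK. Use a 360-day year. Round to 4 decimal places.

4.3436

T = 90/360 years.
Growth of 1 TRY over T: e^(0.0857×90/360) = 1.0216562.
DKK accumulates by e^(0.0307×90/360) = 1.0077045.
So F = 4.2843 × 1.0216562 / 1.0077045 = 4.343616 (TRY/DKK).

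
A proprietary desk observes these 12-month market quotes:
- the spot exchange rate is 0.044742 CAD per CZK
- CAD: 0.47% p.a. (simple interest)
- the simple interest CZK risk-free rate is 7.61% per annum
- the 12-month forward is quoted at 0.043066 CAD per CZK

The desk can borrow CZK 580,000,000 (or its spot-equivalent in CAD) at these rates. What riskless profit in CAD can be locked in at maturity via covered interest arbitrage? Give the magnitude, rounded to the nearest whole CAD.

CAD 806,800

T = 1 year.
Keep in CZK, deliver into the forward: 580,000,000·1.076100·0.043066 = CAD 26,879,127.11.
Swap to CAD now, deposit: 580,000,000·0.044742·1.004700 = CAD 26,072,326.69.
The quoted forward overvalues CZK, so borrow CAD, buy CZK at spot, deposit the CZK at 7.61%, and sell the proceeds forward at 0.043066.
Profit = 26,879,127.11 − 26,072,326.69 = CAD 806,800.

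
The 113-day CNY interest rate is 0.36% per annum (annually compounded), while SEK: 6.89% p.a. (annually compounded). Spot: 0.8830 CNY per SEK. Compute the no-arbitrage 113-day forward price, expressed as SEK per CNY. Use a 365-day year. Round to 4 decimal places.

T = 113/365 years.
CNY growth factor: (1 + 0.0036)^(113/365) = 1.0011131.
SEK growth factor: (1 + 0.0689)^(113/365) = 1.0208422.
CIP: F = S · (grow CNY)/(grow SEK) = 0.883 × 1.0011131/1.0208422 = 0.8659349 CNY per SEK.
Invert for SEK per CNY: 1 / 0.8659349 = 1.1548.

1.1548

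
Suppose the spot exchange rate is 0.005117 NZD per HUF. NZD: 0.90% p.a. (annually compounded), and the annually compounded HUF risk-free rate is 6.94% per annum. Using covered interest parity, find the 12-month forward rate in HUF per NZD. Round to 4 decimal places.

T = 1 year.
Growth of 1 NZD over T: (1 + 0.0090)^1 = 1.009000.
HUF accumulates by (1 + 0.0694)^1 = 1.069400.
Forward (NZD per HUF) = 0.005117 × 1.009000 / 1.069400 = 0.00482799046.
Invert for HUF per NZD: 1 / 0.00482799046 = 207.1255.

207.1255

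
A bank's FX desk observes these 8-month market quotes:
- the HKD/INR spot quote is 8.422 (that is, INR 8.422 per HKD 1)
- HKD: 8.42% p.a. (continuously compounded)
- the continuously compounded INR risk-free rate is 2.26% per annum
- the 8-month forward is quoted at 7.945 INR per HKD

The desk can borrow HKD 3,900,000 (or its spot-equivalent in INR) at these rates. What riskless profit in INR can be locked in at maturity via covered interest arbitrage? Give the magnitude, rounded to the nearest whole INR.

INR 569,861

T = 8/12 years.
Invest the HKD and cover forward: 3,900,000 × 1.0577387062 × 7.945 = INR 32,774,562.68.
Convert at spot and invest in INR: 3,900,000 × 8.422 × 1.0151807411 = INR 33,344,423.59.
The quoted forward undervalues HKD, so borrow HKD, convert to INR at spot, deposit the INR at 2.26%, and buy HKD forward at 7.945 to cover the loan.
Arbitrage profit = |32,774,562.68 − 33,344,423.59| = INR 569,861.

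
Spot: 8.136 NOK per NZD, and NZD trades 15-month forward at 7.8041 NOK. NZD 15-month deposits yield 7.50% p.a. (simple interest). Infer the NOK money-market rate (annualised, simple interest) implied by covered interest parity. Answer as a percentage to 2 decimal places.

3.93%

T = 15/12 years.
By CIP, F/S equals the NOK-to-NZD growth ratio: 7.8041/8.136 = 0.9592060.
The NZD side grows by 1 + 0.0750×15/12 = 1.093750.
That pins the NOK growth at 1.0491316.
(1.0491316 − 1)/T = 0.039305, i.e. 3.93%.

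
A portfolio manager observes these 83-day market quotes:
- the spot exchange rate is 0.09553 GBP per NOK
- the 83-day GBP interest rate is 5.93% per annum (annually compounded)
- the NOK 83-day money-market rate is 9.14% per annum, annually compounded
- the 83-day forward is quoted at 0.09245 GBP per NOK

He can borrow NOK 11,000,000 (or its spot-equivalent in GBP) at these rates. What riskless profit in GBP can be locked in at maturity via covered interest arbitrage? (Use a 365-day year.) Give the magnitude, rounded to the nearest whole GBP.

T = 83/365 years.
Invest the NOK and cover forward: 11,000,000 × 1.020087547 × 0.09245 = GBP 1,037,378.03.
Convert at spot and invest in GBP: 11,000,000 × 0.09553 × 1.013186153 = GBP 1,064,686.41.
The quoted forward undervalues NOK, so borrow NOK, convert to GBP at spot, deposit the GBP at 5.93%, and buy NOK forward at 0.09245 to cover the loan.
The gap between the two covered legs is GBP 27,308.

GBP 27,308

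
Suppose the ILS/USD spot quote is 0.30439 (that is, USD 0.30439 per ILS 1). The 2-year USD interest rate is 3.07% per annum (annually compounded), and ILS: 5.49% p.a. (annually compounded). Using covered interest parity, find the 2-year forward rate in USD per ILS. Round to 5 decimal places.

0.29058

T = 2 years.
USD accumulates by (1 + 0.0307)^2 = 1.0623425.
ILS accumulates by (1 + 0.0549)^2 = 1.112814.
CIP: F = S · (grow USD)/(grow ILS) = 0.30439 × 1.0623425/1.112814 = 0.2905844 USD per ILS.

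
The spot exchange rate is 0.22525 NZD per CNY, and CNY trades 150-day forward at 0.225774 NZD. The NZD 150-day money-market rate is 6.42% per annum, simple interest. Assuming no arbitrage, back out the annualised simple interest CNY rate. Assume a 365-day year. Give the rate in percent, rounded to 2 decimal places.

T = 150/365 years.
F/S = 0.225774/0.22525 = 1.0023263 = (growth of NZD) / (growth of CNY).
The NZD side grows by 1 + 0.0642×150/365 = 1.0263836.
So the CNY growth factor = 1.0240015.
(1.0240015 − 1)/T = 0.058404, i.e. 5.84%.

5.84%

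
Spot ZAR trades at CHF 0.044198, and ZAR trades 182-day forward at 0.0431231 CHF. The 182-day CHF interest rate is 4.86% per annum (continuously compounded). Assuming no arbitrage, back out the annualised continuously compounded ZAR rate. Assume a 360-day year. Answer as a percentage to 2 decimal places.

T = 182/360 years.
F/S = 0.0431231/0.044198 = 0.9756799 = (growth of CHF) / (growth of ZAR).
The CHF side grows by e^(0.0486×182/360) = 1.0248743.
So the ZAR growth factor = 1.0504206.
Take logs: ln 1.0504206 / (182/360) = 0.097300, so 9.73%.

9.73%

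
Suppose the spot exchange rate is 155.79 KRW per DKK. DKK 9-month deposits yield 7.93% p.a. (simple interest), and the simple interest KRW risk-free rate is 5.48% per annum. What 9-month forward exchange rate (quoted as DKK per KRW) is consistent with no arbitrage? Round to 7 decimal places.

0.0065322

T = 9/12 years.
Growth of 1 KRW over T: 1 + 0.0548×9/12 = 1.041100.
Growth of 1 DKK over T: 1 + 0.0793×9/12 = 1.059475.
Forward (KRW per DKK) = 155.79 × 1.041100 / 1.059475 = 153.0881.
Quoted the other way: 1/153.0881 = 0.0065322 DKK per KRW.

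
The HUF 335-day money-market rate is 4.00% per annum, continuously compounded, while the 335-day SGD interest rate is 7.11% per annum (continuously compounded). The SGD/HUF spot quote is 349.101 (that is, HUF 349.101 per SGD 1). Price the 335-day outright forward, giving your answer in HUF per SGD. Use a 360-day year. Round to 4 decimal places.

339.1427

T = 335/360 years.
Growth of 1 HUF over T: e^(0.0400×335/360) = 1.037923645.
SGD accumulates by e^(0.0711×335/360) = 1.068400318.
So F = 349.101 × 1.037923645 / 1.068400318 = 339.142713 (HUF/SGD).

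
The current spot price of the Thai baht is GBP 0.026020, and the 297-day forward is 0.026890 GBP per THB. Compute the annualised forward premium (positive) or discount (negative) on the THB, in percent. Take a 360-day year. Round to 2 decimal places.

+4.05%

T = 297/360 years.
(F − S)/S = (0.026890 − 0.02602)/0.02602 = 0.0334358.
×(1/T) gives 4.05% p.a.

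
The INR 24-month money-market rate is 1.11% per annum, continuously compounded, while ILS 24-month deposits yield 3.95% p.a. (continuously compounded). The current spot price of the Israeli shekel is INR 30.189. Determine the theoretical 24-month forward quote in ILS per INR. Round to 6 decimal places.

0.035061

T = 2 years.
Growth of 1 INR over T: e^(0.0111×2) = 1.0224483.
Growth of 1 ILS over T: e^(0.0395×2) = 1.0822043.
CIP: F = S · (grow INR)/(grow ILS) = 30.189 × 1.0224483/1.0822043 = 28.52206 INR per ILS.
Invert for ILS per INR: 1 / 28.52206 = 0.035061.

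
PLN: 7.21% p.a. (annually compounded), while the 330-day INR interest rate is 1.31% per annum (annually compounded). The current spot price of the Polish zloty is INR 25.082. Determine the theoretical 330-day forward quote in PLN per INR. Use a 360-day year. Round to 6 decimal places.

0.041993

T = 330/360 years.
INR accumulates by (1 + 0.0131)^(330/360) = 1.0120018.
PLN growth factor: (1 + 0.0721)^(330/360) = 1.0658981.
CIP: F = S · (grow INR)/(grow PLN) = 25.082 × 1.0120018/1.0658981 = 23.81375 INR per PLN.
Quoted the other way: 1/23.81375 = 0.041993 PLN per INR.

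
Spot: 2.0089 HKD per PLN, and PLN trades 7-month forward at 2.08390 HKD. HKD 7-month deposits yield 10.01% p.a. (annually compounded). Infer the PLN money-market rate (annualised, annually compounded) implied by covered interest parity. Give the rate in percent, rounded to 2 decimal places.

T = 7/12 years.
F/S = 2.0839/2.0089 = 1.0373339 = (growth of HKD) / (growth of PLN).
HKD growth factor: (1 + 0.1001)^(7/12) = 1.0572283.
Hence g_PLN = 1.0191784.
r = 1.0191784^(12/7) − 1 = 0.033102 → 3.31%.

3.31%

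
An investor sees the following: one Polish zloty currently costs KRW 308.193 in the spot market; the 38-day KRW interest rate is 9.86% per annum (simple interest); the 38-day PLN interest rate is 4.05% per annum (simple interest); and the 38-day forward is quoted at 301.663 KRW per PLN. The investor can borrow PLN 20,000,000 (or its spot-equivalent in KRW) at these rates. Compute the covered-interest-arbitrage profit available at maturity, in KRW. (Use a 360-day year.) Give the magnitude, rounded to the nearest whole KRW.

KRW 168,959,899

T = 38/360 years.
Keep in PLN, deliver into the forward: 20,000,000·1.004275·301.663 = KRW 6,059,052,186.50.
Swap to KRW now, deposit: 20,000,000·308.193·1.010407777778 = KRW 6,228,012,085.13.
The quoted forward undervalues PLN, so borrow PLN, convert to KRW at spot, deposit the KRW at 9.86%, and buy PLN forward at 301.663 to cover the loan.
Profit = 6,228,012,085.13 − 6,059,052,186.50 = KRW 168,959,899.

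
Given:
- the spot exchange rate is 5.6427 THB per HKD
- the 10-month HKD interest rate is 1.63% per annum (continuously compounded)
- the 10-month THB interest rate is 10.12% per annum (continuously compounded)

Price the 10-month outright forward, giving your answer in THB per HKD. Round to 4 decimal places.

T = 10/12 years.
THB accumulates by e^(0.1012×10/12) = 1.0879915.
HKD growth factor: e^(0.0163×10/12) = 1.013676.
So F = 5.6427 × 1.0879915 / 1.013676 = 6.056383 (THB/HKD).

6.0564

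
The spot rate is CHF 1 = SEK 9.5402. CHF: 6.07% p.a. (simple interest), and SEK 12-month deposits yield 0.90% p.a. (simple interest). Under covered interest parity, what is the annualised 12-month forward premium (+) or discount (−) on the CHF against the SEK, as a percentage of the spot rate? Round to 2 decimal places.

T = 1 year.
CIP forward (SEK per CHF) = 9.5402 × 1.009000/1.060700 = 9.0751973.
Annualised premium = (F − S)/S × (1/T) = (9.0751973 − 9.5402)/9.5402 ÷ 1 = -4.87%.

-4.87%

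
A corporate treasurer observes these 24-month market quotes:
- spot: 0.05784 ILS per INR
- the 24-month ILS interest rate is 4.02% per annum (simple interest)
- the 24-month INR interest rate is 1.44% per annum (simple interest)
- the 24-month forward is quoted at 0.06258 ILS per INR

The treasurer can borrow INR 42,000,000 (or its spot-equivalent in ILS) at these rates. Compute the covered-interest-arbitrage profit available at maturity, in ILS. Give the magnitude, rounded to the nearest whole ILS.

T = 2 years.
Keep in INR, deliver into the forward: 42,000,000·1.028800·0.06258 = ILS 2,704,056.77.
Swap to ILS now, deposit: 42,000,000·0.05784·1.080400 = ILS 2,624,594.11.
The quoted forward overvalues INR, so borrow ILS, buy INR at spot, deposit the INR at 1.44%, and sell the proceeds forward at 0.06258.
The gap between the two covered legs is ILS 79,463.

ILS 79,463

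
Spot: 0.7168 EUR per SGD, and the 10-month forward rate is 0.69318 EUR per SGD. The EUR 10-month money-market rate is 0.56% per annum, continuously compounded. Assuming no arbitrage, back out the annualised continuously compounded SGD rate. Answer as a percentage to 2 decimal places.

4.58%

T = 10/12 years.
By CIP, F/S equals the EUR-to-SGD growth ratio: 0.69318/0.7168 = 0.9670480.
EUR growth factor: e^(0.0056×10/12) = 1.0046776.
So the SGD growth factor = 1.0389118.
Take logs: ln 1.0389118 / (10/12) = 0.045809, so 4.58%.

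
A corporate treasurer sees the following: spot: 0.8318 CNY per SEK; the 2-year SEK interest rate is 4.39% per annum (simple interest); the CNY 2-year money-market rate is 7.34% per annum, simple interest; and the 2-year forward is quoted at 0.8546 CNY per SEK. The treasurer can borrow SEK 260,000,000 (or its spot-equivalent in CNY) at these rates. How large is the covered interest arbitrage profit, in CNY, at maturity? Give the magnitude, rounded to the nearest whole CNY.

T = 2 years.
Keep in SEK, deliver into the forward: 260,000,000·1.087800·0.8546 = CNY 241,704,808.80.
Swap to CNY now, deposit: 260,000,000·0.8318·1.146800 = CNY 248,016,142.40.
The quoted forward undervalues SEK, so borrow SEK, convert to CNY at spot, deposit the CNY at 7.34%, and buy SEK forward at 0.8546 to cover the loan.
Arbitrage profit = |241,704,808.80 − 248,016,142.40| = CNY 6,311,334.

CNY 6,311,334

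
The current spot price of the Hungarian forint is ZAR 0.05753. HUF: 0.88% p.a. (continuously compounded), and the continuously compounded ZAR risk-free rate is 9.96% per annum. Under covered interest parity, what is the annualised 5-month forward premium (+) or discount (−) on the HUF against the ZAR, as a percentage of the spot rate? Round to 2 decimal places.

+9.25%

T = 5/12 years.
No-arbitrage forward: 0.05753 × 1.0423732 / 1.0036734 = 0.05974825 ZAR/HUF.
(F − S)/S ÷ T = (0.05974825 − 0.05753)/0.05753/(5/12) = 0.092540 → 9.25%.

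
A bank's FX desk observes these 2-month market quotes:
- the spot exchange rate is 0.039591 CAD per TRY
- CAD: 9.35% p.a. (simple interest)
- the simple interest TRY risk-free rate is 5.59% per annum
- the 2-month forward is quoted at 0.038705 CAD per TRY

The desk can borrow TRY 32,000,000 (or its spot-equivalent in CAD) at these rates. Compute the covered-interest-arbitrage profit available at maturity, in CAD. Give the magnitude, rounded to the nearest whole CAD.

CAD 36,555

T = 2/12 years.
Keep in TRY, deliver into the forward: 32,000,000·1.009316667·0.038705 = CAD 1,250,099.25.
Swap to CAD now, deposit: 32,000,000·0.039591·1.015583333 = CAD 1,286,654.71.
The quoted forward undervalues TRY, so borrow TRY, convert to CAD at spot, deposit the CAD at 9.35%, and buy TRY forward at 0.038705 to cover the loan.
Profit = 1,286,654.71 − 1,250,099.25 = CAD 36,555.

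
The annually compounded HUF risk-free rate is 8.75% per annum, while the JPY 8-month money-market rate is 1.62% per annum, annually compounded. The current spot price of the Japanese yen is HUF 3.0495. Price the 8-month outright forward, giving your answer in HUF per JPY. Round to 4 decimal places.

T = 8/12 years.
HUF accumulates by (1 + 0.0875)^(8/12) = 1.0575141.
JPY accumulates by (1 + 0.0162)^(8/12) = 1.010771.
Forward (HUF per JPY) = 3.0495 × 1.0575141 / 1.010771 = 3.190524.

3.1905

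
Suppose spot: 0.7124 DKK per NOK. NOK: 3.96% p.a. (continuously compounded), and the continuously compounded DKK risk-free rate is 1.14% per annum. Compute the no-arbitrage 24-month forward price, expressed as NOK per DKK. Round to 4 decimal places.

1.4851

T = 2 years.
DKK accumulates by e^(0.0114×2) = 1.0230619.
NOK accumulates by e^(0.0396×2) = 1.0824208.
Forward (DKK per NOK) = 0.7124 × 1.0230619 / 1.0824208 = 0.6733327.
Invert for NOK per DKK: 1 / 0.6733327 = 1.4851.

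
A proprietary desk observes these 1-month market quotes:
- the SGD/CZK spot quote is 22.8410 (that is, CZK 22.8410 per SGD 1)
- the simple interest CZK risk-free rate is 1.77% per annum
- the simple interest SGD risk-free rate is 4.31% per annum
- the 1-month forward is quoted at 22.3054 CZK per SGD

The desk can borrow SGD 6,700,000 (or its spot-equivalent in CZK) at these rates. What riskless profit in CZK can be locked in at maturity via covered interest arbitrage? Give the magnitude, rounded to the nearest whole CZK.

CZK 3,277,485

T = 1/12 years.
Invest the SGD and cover forward: 6,700,000 × 1.00359166667 × 22.3054 = CZK 149,982,940.86.
Convert at spot and invest in CZK: 6,700,000 × 22.8410 × 1.001475 = CZK 153,260,426.18.
The quoted forward undervalues SGD, so borrow SGD, convert to CZK at spot, deposit the CZK at 1.77%, and buy SGD forward at 22.3054 to cover the loan.
Arbitrage profit = |149,982,940.86 − 153,260,426.18| = CZK 3,277,485.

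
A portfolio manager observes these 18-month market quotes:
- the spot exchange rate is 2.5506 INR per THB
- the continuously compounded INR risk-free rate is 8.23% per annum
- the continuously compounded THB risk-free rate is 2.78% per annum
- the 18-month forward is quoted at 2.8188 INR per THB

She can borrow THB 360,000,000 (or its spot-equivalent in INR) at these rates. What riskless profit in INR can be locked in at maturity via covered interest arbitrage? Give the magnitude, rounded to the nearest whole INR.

INR 19,114,950

T = 18/12 years.
Route A — deposit THB, sell forward: 360,000,000 × 1.042581657333 × 2.8188 = INR 1,057,978,503.25.
Route B — convert at spot, deposit INR: 360,000,000 × 2.5506 × 1.131393433456 = INR 1,038,863,552.89.
The quoted forward overvalues THB, so borrow INR, buy THB at spot, deposit the THB at 2.78%, and sell the proceeds forward at 2.8188.
Arbitrage profit = |1,057,978,503.25 − 1,038,863,552.89| = INR 19,114,950.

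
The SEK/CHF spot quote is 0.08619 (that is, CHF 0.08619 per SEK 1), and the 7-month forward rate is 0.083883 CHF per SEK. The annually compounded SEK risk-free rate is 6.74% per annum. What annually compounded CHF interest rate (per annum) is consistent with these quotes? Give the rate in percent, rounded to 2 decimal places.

1.89%

T = 7/12 years.
F/S = 0.083883/0.08619 = 0.9732336 = (growth of CHF) / (growth of SEK).
SEK growth factor: (1 + 0.0674)^(7/12) = 1.0387815.
Hence g_CHF = 1.0109771.
r = 1.0109771^(12/7) − 1 = 0.018892 → 1.89%.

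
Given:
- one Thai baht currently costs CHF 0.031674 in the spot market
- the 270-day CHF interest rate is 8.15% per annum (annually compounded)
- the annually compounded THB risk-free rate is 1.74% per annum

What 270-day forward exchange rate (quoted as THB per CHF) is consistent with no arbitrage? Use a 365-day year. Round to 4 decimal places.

T = 270/365 years.
CHF accumulates by (1 + 0.0815)^(270/365) = 1.05966918.
THB growth factor: (1 + 0.0174)^(270/365) = 1.0128423.
Forward (CHF per THB) = 0.031674 × 1.05966918 / 1.0128423 = 0.033138388.
Invert for THB per CHF: 1 / 0.033138388 = 30.1765.

30.1765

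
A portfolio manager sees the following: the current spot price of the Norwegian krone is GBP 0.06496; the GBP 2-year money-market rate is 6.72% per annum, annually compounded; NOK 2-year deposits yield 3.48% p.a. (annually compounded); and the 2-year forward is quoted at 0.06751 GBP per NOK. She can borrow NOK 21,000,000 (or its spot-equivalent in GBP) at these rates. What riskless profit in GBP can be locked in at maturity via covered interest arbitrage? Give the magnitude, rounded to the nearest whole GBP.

GBP 35,564

T = 2 years.
Invest the NOK and cover forward: 21,000,000 × 1.07081104 × 0.06751 = GBP 1,518,099.52.
Convert at spot and invest in GBP: 21,000,000 × 0.06496 × 1.13891584 = GBP 1,553,663.43.
The quoted forward undervalues NOK, so borrow NOK, convert to GBP at spot, deposit the GBP at 6.72%, and buy NOK forward at 0.06751 to cover the loan.
The gap between the two covered legs is GBP 35,564.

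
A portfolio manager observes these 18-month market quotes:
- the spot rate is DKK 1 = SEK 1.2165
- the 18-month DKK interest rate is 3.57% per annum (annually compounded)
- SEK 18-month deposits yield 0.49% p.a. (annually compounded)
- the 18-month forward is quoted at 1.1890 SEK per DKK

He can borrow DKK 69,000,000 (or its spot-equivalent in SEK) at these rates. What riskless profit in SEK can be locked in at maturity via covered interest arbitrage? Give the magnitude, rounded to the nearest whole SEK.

SEK 1,917,072

T = 18/12 years.
Keep in DKK, deliver into the forward: 69,000,000·1.0540251274·1.1890 = SEK 86,473,275.48.
Swap to SEK now, deposit: 69,000,000·1.2165·1.0073589964 = SEK 84,556,203.12.
The quoted forward overvalues DKK, so borrow SEK, buy DKK at spot, deposit the DKK at 3.57%, and sell the proceeds forward at 1.1890.
Arbitrage profit = |86,473,275.48 − 84,556,203.12| = SEK 1,917,072.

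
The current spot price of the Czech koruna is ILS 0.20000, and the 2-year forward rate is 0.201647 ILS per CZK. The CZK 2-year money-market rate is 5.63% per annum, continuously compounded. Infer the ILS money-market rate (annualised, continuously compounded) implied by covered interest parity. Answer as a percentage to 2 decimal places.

6.04%

T = 2 years.
CIP gives F = S · g_ILS/g_CZK, so g_ILS/g_CZK = 0.201647/0.2 = 1.0082350.
CZK growth factor: e^(0.0563×2) = 1.1191842.
Hence g_ILS = 1.1284007.
Take logs: ln 1.1284007 / 2 = 0.060401, so 6.04%.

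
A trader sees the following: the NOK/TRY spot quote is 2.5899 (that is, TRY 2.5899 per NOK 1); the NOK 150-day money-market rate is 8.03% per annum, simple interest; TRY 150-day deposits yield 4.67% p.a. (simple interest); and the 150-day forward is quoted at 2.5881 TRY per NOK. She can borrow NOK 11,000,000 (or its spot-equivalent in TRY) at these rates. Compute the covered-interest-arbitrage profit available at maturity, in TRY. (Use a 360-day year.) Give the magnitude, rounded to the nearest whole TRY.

TRY 378,382

T = 150/360 years.
Route A — deposit NOK, sell forward: 11,000,000 × 1.0334583333 × 2.5881 = TRY 29,421,628.64.
Route B — convert at spot, deposit TRY: 11,000,000 × 2.5899 × 1.0194583333 = TRY 29,043,246.51.
The quoted forward overvalues NOK, so borrow TRY, buy NOK at spot, deposit the NOK at 8.03%, and sell the proceeds forward at 2.5881.
Profit = 29,421,628.64 − 29,043,246.51 = TRY 378,382.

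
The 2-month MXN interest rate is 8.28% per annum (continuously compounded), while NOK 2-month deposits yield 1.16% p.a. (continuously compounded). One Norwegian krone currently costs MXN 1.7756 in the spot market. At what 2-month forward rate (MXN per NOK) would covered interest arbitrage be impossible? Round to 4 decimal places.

T = 2/12 years.
Growth of 1 MXN over T: e^(0.0828×2/12) = 1.0138957.
Growth of 1 NOK over T: e^(0.0116×2/12) = 1.0019352.
So F = 1.7756 × 1.0138957 / 1.0019352 = 1.796796 (MXN/NOK).

1.7968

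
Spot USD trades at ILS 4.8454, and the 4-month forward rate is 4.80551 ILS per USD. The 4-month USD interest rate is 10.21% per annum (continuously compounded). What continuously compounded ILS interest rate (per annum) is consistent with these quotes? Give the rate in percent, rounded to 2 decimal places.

7.73%

T = 4/12 years.
F/S = 4.80551/4.8454 = 0.9917674 = (growth of ILS) / (growth of USD).
USD growth factor: e^(0.1021×4/12) = 1.0346191.
Hence g_ILS = 1.0261015.
r = ln(1.0261015)/(4/12) = 0.077300 → 7.73%.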